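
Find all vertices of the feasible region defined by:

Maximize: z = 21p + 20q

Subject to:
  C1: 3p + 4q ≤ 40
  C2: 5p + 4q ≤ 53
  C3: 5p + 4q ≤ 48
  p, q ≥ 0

(0, 0), (9.6, 0), (4, 7), (0, 10)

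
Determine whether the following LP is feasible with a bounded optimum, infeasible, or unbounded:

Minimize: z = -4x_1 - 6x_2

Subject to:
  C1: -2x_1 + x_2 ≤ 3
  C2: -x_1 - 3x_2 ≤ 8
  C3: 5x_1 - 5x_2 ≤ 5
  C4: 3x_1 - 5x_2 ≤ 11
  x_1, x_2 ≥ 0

Unbounded (objective can decrease without bound)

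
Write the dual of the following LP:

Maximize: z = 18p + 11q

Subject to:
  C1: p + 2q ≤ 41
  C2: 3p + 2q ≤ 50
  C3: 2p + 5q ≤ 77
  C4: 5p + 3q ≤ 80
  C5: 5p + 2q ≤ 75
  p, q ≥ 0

Primal max cᵀx s.t. Ax ≤ b, x ≥ 0  →  Dual min bᵀy s.t. Aᵀy ≥ c, y ≥ 0.

Minimize: z = 41y1 + 50y2 + 77y3 + 80y4 + 75y5

Subject to:
  y1 + 3y2 + 2y3 + 5y4 + 5y5 ≥ 18
  2y1 + 2y2 + 5y3 + 3y4 + 2y5 ≥ 11
  y1, y2, y3, y4, y5 ≥ 0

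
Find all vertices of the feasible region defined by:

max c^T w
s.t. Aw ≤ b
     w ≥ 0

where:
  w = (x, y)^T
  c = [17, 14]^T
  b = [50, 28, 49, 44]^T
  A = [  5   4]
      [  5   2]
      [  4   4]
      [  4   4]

(0, 0), (5.6, 0), (2, 9), (0, 11)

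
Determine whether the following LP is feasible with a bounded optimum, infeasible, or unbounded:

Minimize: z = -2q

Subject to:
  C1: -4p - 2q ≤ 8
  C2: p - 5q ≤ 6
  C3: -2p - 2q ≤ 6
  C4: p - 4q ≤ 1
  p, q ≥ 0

Unbounded (objective can decrease without bound)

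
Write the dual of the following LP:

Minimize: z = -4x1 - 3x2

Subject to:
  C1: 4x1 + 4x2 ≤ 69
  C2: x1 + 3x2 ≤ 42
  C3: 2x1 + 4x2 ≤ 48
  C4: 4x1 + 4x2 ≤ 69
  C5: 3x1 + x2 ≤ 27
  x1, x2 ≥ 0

Primal min cᵀx s.t. Ax ≤ b, x ≥ 0  →  Dual max −bᵀy s.t. Aᵀy ≥ −c, y ≥ 0.

Maximize: z = -69y1 - 42y2 - 48y3 - 69y4 - 27y5

Subject to:
  4y1 + y2 + 2y3 + 4y4 + 3y5 ≥ 4
  4y1 + 3y2 + 4y3 + 4y4 + y5 ≥ 3
  y1, y2, y3, y4, y5 ≥ 0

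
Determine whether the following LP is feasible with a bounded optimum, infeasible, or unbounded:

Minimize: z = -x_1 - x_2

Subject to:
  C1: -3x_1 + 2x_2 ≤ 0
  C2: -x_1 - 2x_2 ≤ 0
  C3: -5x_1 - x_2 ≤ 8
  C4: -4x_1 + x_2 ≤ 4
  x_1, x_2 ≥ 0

Unbounded (objective can decrease without bound)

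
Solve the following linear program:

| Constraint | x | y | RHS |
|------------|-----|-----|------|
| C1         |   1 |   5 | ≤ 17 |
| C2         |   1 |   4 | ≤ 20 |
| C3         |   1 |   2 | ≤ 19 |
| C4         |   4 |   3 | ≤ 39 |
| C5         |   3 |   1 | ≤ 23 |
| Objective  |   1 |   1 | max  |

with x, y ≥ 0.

Evaluate the objective at each vertex of the feasible region:
  z(0, 0) = 0
  z(7.667, 0) = 7.667
  z(7, 2) = 9  ←
  z(0, 3.4) = 3.4
The maximum is at x = 7, y = 2.

x = 7, y = 2, z = 9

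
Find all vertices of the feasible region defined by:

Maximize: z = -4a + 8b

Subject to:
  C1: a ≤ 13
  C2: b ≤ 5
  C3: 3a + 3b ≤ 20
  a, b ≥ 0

(0, 0), (6.667, 0), (1.667, 5), (0, 5)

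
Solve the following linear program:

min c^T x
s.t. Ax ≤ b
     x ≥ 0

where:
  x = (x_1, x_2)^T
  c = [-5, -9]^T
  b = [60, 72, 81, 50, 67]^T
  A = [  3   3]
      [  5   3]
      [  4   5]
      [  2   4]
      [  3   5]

Evaluate the objective at each vertex of the feasible region:
  z(0, 0) = 0
  z(14.4, 0) = -72
  z(9.938, 7.438) = -116.6
  z(9, 8) = -117  ←
  z(0, 12.5) = -112.5
The minimum is at x_1 = 9, x_2 = 8.

x_1 = 9, x_2 = 8, z = -117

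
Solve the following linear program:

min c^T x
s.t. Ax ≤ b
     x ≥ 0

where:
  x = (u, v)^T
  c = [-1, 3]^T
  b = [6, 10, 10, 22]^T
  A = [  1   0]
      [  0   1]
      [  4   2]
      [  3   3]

Evaluate the objective at each vertex of the feasible region:
  z(0, 0) = 0
  z(2.5, 0) = -2.5  ←
  z(0, 5) = 15
The minimum is at u = 2.5, v = 0.

u = 2.5, v = 0, z = -2.5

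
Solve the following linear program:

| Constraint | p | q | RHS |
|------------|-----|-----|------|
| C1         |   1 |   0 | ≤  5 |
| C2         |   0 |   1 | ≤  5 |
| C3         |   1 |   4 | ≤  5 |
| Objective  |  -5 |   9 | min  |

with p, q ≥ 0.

Evaluate the objective at each vertex of the feasible region:
  z(0, 0) = 0
  z(5, 0) = -25  ←
  z(0, 1.25) = 11.25
The minimum is at p = 5, q = 0.

p = 5, q = 0, z = -25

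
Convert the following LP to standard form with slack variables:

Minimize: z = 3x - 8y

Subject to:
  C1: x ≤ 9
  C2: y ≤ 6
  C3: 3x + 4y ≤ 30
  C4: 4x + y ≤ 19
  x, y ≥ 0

min z = 3x - 8y

s.t.
  x + s1 = 9
  y + s2 = 6
  3x + 4y + s3 = 30
  4x + y + s4 = 19
  x, y, s1, s2, s3, s4 ≥ 0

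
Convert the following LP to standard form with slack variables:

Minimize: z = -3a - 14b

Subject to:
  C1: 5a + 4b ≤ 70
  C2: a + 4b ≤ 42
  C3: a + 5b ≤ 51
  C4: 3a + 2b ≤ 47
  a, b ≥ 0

min z = -3a - 14b

s.t.
  5a + 4b + s1 = 70
  a + 4b + s2 = 42
  a + 5b + s3 = 51
  3a + 2b + s4 = 47
  a, b, s1, s2, s3, s4 ≥ 0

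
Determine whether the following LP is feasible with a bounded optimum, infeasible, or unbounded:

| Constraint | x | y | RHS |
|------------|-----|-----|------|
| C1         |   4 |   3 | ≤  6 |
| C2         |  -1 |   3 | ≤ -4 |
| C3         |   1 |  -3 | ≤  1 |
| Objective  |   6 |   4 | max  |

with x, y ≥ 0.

Infeasible (no feasible solution exists)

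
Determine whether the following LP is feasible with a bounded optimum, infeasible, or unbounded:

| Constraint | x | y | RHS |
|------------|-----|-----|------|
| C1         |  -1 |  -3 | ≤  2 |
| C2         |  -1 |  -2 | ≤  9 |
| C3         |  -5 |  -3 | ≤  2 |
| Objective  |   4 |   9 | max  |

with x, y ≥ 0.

Unbounded (objective can increase without bound)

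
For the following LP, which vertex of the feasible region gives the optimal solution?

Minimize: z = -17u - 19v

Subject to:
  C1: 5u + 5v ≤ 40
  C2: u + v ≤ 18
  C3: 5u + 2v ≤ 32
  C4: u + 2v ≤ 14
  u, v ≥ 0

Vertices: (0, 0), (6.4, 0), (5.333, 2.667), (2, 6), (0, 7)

Evaluate the objective at each vertex of the feasible region:
  z(0, 0) = 0
  z(6.4, 0) = -108.8
  z(5.333, 2.667) = -141.3
  z(2, 6) = -148  ←
  z(0, 7) = -133
The minimum is at u = 2, v = 6.

(2, 6)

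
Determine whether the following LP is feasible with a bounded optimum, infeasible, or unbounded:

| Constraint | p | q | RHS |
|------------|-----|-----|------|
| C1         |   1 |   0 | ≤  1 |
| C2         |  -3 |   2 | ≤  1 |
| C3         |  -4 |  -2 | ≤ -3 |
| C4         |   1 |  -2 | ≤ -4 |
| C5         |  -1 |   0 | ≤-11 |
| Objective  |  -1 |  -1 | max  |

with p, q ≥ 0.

Infeasible (no feasible solution exists)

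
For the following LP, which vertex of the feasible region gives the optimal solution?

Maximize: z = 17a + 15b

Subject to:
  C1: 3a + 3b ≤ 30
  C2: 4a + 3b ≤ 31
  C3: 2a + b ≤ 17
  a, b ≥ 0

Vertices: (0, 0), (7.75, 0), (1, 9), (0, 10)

Evaluate the objective at each vertex of the feasible region:
  z(0, 0) = 0
  z(7.75, 0) = 131.8
  z(1, 9) = 152  ←
  z(0, 10) = 150
The maximum is at a = 1, b = 9.

(1, 9)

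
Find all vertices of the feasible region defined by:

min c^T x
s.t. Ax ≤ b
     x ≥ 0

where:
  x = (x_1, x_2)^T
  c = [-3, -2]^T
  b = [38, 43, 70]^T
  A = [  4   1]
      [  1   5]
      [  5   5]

(0, 0), (9.5, 0), (8, 6), (6.75, 7.25), (0, 8.6)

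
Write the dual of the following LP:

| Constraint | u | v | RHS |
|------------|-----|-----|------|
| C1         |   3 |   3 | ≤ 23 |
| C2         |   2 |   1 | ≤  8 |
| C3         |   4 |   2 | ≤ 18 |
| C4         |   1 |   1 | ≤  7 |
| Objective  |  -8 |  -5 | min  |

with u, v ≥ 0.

Primal min cᵀx s.t. Ax ≤ b, x ≥ 0  →  Dual max −bᵀy s.t. Aᵀy ≥ −c, y ≥ 0.

Maximize: z = -23y1 - 8y2 - 18y3 - 7y4

Subject to:
  3y1 + 2y2 + 4y3 + y4 ≥ 8
  3y1 + y2 + 2y3 + y4 ≥ 5
  y1, y2, y3, y4 ≥ 0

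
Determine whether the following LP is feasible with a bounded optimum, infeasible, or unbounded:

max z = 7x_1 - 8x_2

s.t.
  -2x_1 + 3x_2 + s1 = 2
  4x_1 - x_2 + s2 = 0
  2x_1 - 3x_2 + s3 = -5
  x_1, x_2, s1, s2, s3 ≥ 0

Infeasible (no feasible solution exists)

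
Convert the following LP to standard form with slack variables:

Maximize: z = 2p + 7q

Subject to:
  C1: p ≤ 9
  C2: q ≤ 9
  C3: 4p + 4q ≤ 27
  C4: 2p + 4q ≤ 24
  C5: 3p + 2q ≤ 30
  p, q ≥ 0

max z = 2p + 7q

s.t.
  p + s1 = 9
  q + s2 = 9
  4p + 4q + s3 = 27
  2p + 4q + s4 = 24
  3p + 2q + s5 = 30
  p, q, s1, s2, s3, s4, s5 ≥ 0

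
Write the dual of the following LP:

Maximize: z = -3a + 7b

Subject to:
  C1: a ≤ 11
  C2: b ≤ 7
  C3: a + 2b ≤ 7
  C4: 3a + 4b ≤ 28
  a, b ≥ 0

Primal max cᵀx s.t. Ax ≤ b, x ≥ 0  →  Dual min bᵀy s.t. Aᵀy ≥ c, y ≥ 0.

Minimize: z = 11y1 + 7y2 + 7y3 + 28y4

Subject to:
  y1 + y3 + 3y4 ≥ -3
  y2 + 2y3 + 4y4 ≥ 7
  y1, y2, y3, y4 ≥ 0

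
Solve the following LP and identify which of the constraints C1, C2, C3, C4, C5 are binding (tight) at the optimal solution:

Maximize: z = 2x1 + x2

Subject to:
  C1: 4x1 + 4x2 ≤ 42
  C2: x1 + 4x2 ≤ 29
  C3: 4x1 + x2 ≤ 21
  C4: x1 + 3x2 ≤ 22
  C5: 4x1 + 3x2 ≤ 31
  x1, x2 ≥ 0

At x1 = 4, x2 = 5, compute slack b - a·x for each constraint:
  C1: 42 − 36 = 6  (slack)
  C2: 29 − 24 = 5  (slack)
  C3: 21 − 21 = 0  (binding)
  C4: 22 − 19 = 3  (slack)
  C5: 31 − 31 = 0  (binding)

Optimal: x1 = 4, x2 = 5
Binding: C3, C5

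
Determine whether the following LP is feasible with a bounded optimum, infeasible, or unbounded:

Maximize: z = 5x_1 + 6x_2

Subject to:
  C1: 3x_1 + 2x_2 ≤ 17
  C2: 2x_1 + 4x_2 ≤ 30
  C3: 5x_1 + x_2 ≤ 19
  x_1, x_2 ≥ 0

Feasible with a bounded optimal solution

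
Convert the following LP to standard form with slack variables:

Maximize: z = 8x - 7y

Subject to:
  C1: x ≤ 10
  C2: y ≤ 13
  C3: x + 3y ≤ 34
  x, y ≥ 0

max z = 8x - 7y

s.t.
  x + s1 = 10
  y + s2 = 13
  x + 3y + s3 = 34
  x, y, s1, s2, s3 ≥ 0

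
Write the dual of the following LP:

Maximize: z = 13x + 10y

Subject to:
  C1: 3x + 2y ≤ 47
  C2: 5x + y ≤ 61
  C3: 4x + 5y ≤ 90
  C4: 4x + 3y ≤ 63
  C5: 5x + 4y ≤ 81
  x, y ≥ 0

Primal max cᵀx s.t. Ax ≤ b, x ≥ 0  →  Dual min bᵀy s.t. Aᵀy ≥ c, y ≥ 0.

Minimize: z = 47y1 + 61y2 + 90y3 + 63y4 + 81y5

Subject to:
  3y1 + 5y2 + 4y3 + 4y4 + 5y5 ≥ 13
  2y1 + y2 + 5y3 + 3y4 + 4y5 ≥ 10
  y1, y2, y3, y4, y5 ≥ 0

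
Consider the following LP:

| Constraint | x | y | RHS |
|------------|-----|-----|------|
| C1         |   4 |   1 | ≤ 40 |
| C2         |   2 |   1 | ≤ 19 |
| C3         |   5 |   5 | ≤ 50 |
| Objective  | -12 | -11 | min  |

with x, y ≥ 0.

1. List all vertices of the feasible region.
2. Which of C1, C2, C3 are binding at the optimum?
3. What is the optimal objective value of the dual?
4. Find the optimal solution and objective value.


1. (0, 0), (9.5, 0), (9, 1), (0, 10)
2. C2, C3
3. -119
4. x = 9, y = 1, z = -119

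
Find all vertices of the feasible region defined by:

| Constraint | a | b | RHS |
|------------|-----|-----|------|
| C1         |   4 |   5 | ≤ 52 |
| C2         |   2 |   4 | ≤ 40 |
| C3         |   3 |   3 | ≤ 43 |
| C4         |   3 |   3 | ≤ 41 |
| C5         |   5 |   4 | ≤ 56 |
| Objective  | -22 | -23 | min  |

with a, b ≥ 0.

(0, 0), (11.2, 0), (8, 4), (1.333, 9.333), (0, 10)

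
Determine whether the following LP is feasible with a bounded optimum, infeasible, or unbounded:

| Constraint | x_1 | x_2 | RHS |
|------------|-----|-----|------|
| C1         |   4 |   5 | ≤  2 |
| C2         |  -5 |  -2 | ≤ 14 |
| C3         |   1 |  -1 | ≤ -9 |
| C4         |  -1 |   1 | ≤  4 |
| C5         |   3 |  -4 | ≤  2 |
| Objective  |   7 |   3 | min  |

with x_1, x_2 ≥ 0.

Infeasible (no feasible solution exists)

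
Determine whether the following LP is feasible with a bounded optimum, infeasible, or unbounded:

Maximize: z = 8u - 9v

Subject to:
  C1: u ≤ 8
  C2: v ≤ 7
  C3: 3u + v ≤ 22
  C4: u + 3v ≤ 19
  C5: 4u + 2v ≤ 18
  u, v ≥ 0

Feasible with a bounded optimal solution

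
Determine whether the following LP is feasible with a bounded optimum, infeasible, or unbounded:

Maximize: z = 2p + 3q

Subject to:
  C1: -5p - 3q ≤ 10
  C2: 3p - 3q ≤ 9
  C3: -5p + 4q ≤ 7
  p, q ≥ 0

Unbounded (objective can increase without bound)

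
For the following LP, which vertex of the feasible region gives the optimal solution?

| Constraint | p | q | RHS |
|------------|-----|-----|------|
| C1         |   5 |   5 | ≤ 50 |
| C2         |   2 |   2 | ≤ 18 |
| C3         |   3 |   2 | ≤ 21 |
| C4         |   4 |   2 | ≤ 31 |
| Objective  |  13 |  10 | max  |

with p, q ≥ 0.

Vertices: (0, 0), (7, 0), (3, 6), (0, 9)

Evaluate the objective at each vertex of the feasible region:
  z(0, 0) = 0
  z(7, 0) = 91
  z(3, 6) = 99  ←
  z(0, 9) = 90
The maximum is at p = 3, q = 6.

(3, 6)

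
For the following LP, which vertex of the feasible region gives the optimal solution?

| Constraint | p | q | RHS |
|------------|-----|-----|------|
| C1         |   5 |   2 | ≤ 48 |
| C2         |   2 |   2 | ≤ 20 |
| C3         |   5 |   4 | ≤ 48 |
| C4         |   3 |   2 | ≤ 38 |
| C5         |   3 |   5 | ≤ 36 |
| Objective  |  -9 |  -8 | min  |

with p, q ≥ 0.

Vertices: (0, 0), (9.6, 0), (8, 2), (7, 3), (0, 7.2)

Evaluate the objective at each vertex of the feasible region:
  z(0, 0) = 0
  z(9.6, 0) = -86.4
  z(8, 2) = -88  ←
  z(7, 3) = -87
  z(0, 7.2) = -57.6
The minimum is at p = 8, q = 2.

(8, 2)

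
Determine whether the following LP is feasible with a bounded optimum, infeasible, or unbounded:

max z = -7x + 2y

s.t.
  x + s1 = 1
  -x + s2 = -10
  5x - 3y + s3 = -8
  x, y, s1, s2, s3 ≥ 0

Infeasible (no feasible solution exists)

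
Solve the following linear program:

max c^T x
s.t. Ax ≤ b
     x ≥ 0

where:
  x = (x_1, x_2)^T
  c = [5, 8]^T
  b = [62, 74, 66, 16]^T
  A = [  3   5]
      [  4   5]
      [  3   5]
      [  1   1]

Evaluate the objective at each vertex of the feasible region:
  z(0, 0) = 0
  z(16, 0) = 80
  z(9, 7) = 101  ←
  z(0, 12.4) = 99.2
The maximum is at x_1 = 9, x_2 = 7.

x_1 = 9, x_2 = 7, z = 101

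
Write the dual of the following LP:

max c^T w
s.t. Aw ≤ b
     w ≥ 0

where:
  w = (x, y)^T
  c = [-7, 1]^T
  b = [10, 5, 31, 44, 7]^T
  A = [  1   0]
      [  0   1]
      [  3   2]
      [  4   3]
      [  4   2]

Primal max cᵀx s.t. Ax ≤ b, x ≥ 0  →  Dual min bᵀy s.t. Aᵀy ≥ c, y ≥ 0.

Minimize: z = 10y1 + 5y2 + 31y3 + 44y4 + 7y5

Subject to:
  y1 + 3y3 + 4y4 + 4y5 ≥ -7
  y2 + 2y3 + 3y4 + 2y5 ≥ 1
  y1, y2, y3, y4, y5 ≥ 0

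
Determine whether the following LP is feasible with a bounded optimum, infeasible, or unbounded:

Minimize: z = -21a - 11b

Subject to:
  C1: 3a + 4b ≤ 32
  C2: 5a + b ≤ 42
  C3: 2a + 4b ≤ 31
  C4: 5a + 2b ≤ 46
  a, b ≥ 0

Feasible with a bounded optimal solution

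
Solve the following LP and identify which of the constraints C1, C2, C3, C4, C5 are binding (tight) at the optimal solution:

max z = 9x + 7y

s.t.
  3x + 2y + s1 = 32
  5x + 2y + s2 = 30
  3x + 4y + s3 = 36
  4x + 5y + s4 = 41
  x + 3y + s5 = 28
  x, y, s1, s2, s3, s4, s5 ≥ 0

At x = 4, y = 5, compute slack b - a·x for each constraint:
  C1: 32 − 22 = 10  (slack)
  C2: 30 − 30 = 0  (binding)
  C3: 36 − 32 = 4  (slack)
  C4: 41 − 41 = 0  (binding)
  C5: 28 − 19 = 9  (slack)

Optimal: x = 4, y = 5
Binding: C2, C4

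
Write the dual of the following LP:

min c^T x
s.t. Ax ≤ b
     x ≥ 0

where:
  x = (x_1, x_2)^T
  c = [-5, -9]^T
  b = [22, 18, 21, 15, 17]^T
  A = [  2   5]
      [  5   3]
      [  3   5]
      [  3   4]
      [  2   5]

Primal min cᵀx s.t. Ax ≤ b, x ≥ 0  →  Dual max −bᵀy s.t. Aᵀy ≥ −c, y ≥ 0.

Maximize: z = -22y1 - 18y2 - 21y3 - 15y4 - 17y5

Subject to:
  2y1 + 5y2 + 3y3 + 3y4 + 2y5 ≥ 5
  5y1 + 3y2 + 5y3 + 4y4 + 5y5 ≥ 9
  y1, y2, y3, y4, y5 ≥ 0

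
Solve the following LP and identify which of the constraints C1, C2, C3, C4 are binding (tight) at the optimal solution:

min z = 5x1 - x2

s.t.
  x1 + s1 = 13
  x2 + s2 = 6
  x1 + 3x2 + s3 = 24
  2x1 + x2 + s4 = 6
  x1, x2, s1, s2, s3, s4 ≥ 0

At x1 = 0, x2 = 6, compute slack b - a·x for each constraint:
  C1: 13 − 0 = 13  (slack)
  C2: 6 − 6 = 0  (binding)
  C3: 24 − 18 = 6  (slack)
  C4: 6 − 6 = 0  (binding)

Optimal: x1 = 0, x2 = 6
Binding: C2, C4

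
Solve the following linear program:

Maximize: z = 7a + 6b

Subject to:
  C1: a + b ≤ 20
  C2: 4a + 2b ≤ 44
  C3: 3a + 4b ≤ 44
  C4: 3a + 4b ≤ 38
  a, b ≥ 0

Evaluate the objective at each vertex of the feasible region:
  z(0, 0) = 0
  z(11, 0) = 77
  z(10, 2) = 82  ←
  z(0, 9.5) = 57
The maximum is at a = 10, b = 2.

a = 10, b = 2, z = 82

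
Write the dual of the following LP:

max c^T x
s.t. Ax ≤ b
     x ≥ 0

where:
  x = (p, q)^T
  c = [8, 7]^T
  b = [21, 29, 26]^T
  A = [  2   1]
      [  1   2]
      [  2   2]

Primal max cᵀx s.t. Ax ≤ b, x ≥ 0  →  Dual min bᵀy s.t. Aᵀy ≥ c, y ≥ 0.

Minimize: z = 21y1 + 29y2 + 26y3

Subject to:
  2y1 + y2 + 2y3 ≥ 8
  y1 + 2y2 + 2y3 ≥ 7
  y1, y2, y3 ≥ 0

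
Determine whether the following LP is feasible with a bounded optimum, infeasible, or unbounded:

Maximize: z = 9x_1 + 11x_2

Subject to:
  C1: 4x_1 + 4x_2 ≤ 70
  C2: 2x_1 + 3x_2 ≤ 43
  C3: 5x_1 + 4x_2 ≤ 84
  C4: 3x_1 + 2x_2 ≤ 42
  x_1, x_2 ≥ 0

Feasible with a bounded optimal solution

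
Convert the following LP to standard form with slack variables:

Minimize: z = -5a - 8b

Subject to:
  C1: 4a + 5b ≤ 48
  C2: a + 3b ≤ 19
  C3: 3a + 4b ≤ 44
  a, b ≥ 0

min z = -5a - 8b

s.t.
  4a + 5b + s1 = 48
  a + 3b + s2 = 19
  3a + 4b + s3 = 44
  a, b, s1, s2, s3 ≥ 0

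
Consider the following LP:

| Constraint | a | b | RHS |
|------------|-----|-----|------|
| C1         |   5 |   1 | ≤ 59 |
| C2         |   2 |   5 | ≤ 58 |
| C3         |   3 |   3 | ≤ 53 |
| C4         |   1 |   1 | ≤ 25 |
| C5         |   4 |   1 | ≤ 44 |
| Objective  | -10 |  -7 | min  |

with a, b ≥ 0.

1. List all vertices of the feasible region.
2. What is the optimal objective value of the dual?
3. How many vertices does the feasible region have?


1. (0, 0), (11, 0), (9, 8), (0, 11.6)
2. -146
3. 4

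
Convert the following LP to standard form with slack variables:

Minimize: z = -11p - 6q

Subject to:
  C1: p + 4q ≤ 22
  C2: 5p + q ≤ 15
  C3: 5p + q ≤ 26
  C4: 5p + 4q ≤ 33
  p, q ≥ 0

min z = -11p - 6q

s.t.
  p + 4q + s1 = 22
  5p + q + s2 = 15
  5p + q + s3 = 26
  5p + 4q + s4 = 33
  p, q, s1, s2, s3, s4 ≥ 0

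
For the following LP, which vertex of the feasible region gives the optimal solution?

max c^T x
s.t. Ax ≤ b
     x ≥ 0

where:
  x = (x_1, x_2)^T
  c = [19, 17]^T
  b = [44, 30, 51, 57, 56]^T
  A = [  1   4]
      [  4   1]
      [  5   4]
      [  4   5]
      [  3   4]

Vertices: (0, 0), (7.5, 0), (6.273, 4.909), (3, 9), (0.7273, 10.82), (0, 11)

Evaluate the objective at each vertex of the feasible region:
  z(0, 0) = 0
  z(7.5, 0) = 142.5
  z(6.273, 4.909) = 202.6
  z(3, 9) = 210  ←
  z(0.7273, 10.82) = 197.7
  z(0, 11) = 187
The maximum is at x_1 = 3, x_2 = 9.

(3, 9)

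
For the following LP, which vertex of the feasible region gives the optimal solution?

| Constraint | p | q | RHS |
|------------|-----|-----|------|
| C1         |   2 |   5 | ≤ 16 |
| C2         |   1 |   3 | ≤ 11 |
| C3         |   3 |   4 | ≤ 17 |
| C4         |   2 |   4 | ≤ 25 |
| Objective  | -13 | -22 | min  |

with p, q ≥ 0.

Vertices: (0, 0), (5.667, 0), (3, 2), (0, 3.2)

Evaluate the objective at each vertex of the feasible region:
  z(0, 0) = 0
  z(5.667, 0) = -73.67
  z(3, 2) = -83  ←
  z(0, 3.2) = -70.4
The minimum is at p = 3, q = 2.

(3, 2)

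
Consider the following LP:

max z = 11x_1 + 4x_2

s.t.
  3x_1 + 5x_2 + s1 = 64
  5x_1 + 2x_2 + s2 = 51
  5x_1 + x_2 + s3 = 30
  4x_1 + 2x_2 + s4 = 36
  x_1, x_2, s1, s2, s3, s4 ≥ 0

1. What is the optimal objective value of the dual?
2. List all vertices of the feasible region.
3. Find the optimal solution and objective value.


1. 84
2. (0, 0), (6, 0), (4, 10), (3.714, 10.57), (0, 12.8)
3. x_1 = 4, x_2 = 10, z = 84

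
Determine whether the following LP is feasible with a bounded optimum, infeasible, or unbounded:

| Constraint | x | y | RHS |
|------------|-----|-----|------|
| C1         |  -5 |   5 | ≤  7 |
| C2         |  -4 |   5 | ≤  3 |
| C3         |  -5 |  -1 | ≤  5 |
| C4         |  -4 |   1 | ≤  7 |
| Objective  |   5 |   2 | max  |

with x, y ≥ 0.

Unbounded (objective can increase without bound)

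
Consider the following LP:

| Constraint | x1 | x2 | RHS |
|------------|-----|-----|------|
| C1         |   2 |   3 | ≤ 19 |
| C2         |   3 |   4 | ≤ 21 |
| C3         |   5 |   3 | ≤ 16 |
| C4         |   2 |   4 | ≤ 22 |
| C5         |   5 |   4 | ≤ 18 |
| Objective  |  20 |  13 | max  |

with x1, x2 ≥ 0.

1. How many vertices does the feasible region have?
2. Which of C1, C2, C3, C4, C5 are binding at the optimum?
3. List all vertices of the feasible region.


1. 4
2. C3, C5
3. (0, 0), (3.2, 0), (2, 2), (0, 4.5)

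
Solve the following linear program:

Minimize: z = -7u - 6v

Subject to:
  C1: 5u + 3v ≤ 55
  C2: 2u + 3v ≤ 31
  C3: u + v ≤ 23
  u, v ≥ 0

Evaluate the objective at each vertex of the feasible region:
  z(0, 0) = 0
  z(11, 0) = -77
  z(8, 5) = -86  ←
  z(0, 10.33) = -62
The minimum is at u = 8, v = 5.

u = 8, v = 5, z = -86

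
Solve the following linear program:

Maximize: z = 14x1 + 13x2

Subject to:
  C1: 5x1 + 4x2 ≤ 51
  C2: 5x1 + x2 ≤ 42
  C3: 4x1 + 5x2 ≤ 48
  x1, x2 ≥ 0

Evaluate the objective at each vertex of the feasible region:
  z(0, 0) = 0
  z(8.4, 0) = 117.6
  z(7.8, 3) = 148.2
  z(7, 4) = 150  ←
  z(0, 9.6) = 124.8
The maximum is at x1 = 7, x2 = 4.

x1 = 7, x2 = 4, z = 150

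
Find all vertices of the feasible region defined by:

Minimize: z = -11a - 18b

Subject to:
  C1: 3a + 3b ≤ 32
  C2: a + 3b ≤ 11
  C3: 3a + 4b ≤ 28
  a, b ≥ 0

(0, 0), (9.333, 0), (8, 1), (0, 3.667)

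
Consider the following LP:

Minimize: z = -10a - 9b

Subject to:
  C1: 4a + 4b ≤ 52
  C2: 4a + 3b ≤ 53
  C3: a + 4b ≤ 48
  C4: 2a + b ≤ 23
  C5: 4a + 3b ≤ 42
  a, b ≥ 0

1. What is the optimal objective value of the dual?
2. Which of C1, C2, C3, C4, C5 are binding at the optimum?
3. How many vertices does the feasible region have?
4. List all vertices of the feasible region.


1. -120
2. C1, C5
3. 5
4. (0, 0), (10.5, 0), (3, 10), (1.333, 11.67), (0, 12)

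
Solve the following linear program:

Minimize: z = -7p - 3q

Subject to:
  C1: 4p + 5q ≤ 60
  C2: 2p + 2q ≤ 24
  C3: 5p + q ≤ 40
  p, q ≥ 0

Evaluate the objective at each vertex of the feasible region:
  z(0, 0) = 0
  z(8, 0) = -56
  z(7, 5) = -64  ←
  z(0, 12) = -36
The minimum is at p = 7, q = 5.

p = 7, q = 5, z = -64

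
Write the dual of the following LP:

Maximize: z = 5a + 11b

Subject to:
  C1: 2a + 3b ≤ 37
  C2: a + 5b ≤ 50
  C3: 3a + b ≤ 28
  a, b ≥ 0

Primal max cᵀx s.t. Ax ≤ b, x ≥ 0  →  Dual min bᵀy s.t. Aᵀy ≥ c, y ≥ 0.

Minimize: z = 37y1 + 50y2 + 28y3

Subject to:
  2y1 + y2 + 3y3 ≥ 5
  3y1 + 5y2 + y3 ≥ 11
  y1, y2, y3 ≥ 0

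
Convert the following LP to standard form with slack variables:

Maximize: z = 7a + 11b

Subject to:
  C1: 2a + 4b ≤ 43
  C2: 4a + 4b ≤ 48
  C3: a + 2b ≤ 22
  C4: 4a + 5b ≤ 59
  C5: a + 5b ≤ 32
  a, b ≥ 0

max z = 7a + 11b

s.t.
  2a + 4b + s1 = 43
  4a + 4b + s2 = 48
  a + 2b + s3 = 22
  4a + 5b + s4 = 59
  a + 5b + s5 = 32
  a, b, s1, s2, s3, s4, s5 ≥ 0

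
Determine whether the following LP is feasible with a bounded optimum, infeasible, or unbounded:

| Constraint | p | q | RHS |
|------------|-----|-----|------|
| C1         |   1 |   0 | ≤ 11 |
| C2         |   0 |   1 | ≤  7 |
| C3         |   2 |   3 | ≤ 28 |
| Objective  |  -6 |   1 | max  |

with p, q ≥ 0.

Feasible with a bounded optimal solution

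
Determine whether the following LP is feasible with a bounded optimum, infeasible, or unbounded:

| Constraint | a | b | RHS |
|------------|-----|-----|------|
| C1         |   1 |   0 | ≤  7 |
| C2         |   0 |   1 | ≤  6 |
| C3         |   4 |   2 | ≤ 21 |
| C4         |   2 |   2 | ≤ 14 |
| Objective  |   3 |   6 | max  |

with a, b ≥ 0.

Feasible with a bounded optimal solution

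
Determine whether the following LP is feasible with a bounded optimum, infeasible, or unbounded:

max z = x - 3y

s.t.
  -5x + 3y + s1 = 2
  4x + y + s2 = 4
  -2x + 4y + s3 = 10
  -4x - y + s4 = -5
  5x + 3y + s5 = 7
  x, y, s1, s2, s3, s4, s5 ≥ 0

Infeasible (no feasible solution exists)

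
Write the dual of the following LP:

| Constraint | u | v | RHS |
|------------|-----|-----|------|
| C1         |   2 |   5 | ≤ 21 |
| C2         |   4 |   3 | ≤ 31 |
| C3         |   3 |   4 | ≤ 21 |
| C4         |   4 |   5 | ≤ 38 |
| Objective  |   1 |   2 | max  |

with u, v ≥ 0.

Primal max cᵀx s.t. Ax ≤ b, x ≥ 0  →  Dual min bᵀy s.t. Aᵀy ≥ c, y ≥ 0.

Minimize: z = 21y1 + 31y2 + 21y3 + 38y4

Subject to:
  2y1 + 4y2 + 3y3 + 4y4 ≥ 1
  5y1 + 3y2 + 4y3 + 5y4 ≥ 2
  y1, y2, y3, y4 ≥ 0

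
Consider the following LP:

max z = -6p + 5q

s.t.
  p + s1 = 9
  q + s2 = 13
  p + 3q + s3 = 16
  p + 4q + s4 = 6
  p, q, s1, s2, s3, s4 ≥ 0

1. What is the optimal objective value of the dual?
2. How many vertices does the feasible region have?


1. 7.5
2. 3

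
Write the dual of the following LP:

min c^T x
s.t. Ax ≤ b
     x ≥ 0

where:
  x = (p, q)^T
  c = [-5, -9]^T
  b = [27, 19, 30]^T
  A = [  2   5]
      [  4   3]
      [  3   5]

Primal min cᵀx s.t. Ax ≤ b, x ≥ 0  →  Dual max −bᵀy s.t. Aᵀy ≥ −c, y ≥ 0.

Maximize: z = -27y1 - 19y2 - 30y3

Subject to:
  2y1 + 4y2 + 3y3 ≥ 5
  5y1 + 3y2 + 5y3 ≥ 9
  y1, y2, y3 ≥ 0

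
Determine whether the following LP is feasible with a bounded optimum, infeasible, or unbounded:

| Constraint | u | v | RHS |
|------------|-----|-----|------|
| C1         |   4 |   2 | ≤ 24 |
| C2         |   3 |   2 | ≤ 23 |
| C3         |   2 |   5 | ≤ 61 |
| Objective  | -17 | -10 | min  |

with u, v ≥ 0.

Feasible with a bounded optimal solution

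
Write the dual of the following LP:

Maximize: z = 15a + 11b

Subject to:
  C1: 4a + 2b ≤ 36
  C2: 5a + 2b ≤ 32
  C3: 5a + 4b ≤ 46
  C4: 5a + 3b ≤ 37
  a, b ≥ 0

Primal max cᵀx s.t. Ax ≤ b, x ≥ 0  →  Dual min bᵀy s.t. Aᵀy ≥ c, y ≥ 0.

Minimize: z = 36y1 + 32y2 + 46y3 + 37y4

Subject to:
  4y1 + 5y2 + 5y3 + 5y4 ≥ 15
  2y1 + 2y2 + 4y3 + 3y4 ≥ 11
  y1, y2, y3, y4 ≥ 0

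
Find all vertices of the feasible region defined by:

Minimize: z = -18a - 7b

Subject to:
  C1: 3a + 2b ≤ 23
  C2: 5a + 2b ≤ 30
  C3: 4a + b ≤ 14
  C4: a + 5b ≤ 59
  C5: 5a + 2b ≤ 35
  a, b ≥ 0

(0, 0), (3.5, 0), (1, 10), (0, 11.5)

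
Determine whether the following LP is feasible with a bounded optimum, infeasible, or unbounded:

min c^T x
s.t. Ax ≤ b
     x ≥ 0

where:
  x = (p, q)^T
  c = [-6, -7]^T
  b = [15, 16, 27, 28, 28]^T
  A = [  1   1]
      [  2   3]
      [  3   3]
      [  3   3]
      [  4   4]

Feasible with a bounded optimal solution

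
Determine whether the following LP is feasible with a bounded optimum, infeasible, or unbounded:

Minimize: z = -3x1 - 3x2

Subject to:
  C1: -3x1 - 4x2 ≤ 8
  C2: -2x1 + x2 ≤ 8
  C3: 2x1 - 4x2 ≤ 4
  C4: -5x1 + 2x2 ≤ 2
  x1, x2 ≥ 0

Unbounded (objective can decrease without bound)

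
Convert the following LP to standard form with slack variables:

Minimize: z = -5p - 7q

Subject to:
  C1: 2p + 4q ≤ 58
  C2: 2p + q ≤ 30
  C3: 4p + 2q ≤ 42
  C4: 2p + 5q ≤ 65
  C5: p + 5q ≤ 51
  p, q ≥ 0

min z = -5p - 7q

s.t.
  2p + 4q + s1 = 58
  2p + q + s2 = 30
  4p + 2q + s3 = 42
  2p + 5q + s4 = 65
  p + 5q + s5 = 51
  p, q, s1, s2, s3, s4, s5 ≥ 0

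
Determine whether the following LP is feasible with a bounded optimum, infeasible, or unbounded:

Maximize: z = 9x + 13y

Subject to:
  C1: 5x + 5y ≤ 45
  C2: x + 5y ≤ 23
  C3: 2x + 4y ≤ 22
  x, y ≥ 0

Feasible with a bounded optimal solution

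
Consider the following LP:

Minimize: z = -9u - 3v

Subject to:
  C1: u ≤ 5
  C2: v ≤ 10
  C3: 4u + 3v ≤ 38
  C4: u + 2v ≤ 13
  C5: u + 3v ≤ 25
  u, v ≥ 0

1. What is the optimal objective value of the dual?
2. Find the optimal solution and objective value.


1. -57
2. u = 5, v = 4, z = -57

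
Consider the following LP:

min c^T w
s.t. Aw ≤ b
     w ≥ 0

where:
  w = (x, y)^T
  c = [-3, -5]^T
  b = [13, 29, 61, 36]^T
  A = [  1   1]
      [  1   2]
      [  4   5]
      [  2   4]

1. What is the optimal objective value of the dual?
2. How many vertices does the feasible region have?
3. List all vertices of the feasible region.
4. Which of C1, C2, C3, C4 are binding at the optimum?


1. -49
2. 4
3. (0, 0), (13, 0), (8, 5), (0, 9)
4. C1, C4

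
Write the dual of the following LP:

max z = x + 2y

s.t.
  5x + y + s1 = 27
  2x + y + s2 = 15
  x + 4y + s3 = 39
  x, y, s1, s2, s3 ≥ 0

Primal max cᵀx s.t. Ax ≤ b, x ≥ 0  →  Dual min bᵀy s.t. Aᵀy ≥ c, y ≥ 0.

Minimize: z = 27y1 + 15y2 + 39y3

Subject to:
  5y1 + 2y2 + y3 ≥ 1
  y1 + y2 + 4y3 ≥ 2
  y1, y2, y3 ≥ 0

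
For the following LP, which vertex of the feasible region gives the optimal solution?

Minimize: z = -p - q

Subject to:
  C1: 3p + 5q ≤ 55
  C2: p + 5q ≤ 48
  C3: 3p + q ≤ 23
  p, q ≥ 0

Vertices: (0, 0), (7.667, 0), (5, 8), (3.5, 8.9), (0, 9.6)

Evaluate the objective at each vertex of the feasible region:
  z(0, 0) = 0
  z(7.667, 0) = -7.667
  z(5, 8) = -13  ←
  z(3.5, 8.9) = -12.4
  z(0, 9.6) = -9.6
The minimum is at p = 5, q = 8.

(5, 8)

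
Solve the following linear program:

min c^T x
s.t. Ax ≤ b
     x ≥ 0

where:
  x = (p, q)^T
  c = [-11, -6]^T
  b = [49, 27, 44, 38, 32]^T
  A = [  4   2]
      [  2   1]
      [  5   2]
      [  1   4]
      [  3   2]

Evaluate the objective at each vertex of the feasible region:
  z(0, 0) = 0
  z(8.8, 0) = -96.8
  z(6, 7) = -108  ←
  z(5.2, 8.2) = -106.4
  z(0, 9.5) = -57
The minimum is at p = 6, q = 7.

p = 6, q = 7, z = -108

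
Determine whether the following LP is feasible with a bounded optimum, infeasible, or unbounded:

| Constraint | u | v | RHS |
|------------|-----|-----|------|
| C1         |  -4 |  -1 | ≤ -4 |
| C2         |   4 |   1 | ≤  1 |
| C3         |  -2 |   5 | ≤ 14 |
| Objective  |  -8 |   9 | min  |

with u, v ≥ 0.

Infeasible (no feasible solution exists)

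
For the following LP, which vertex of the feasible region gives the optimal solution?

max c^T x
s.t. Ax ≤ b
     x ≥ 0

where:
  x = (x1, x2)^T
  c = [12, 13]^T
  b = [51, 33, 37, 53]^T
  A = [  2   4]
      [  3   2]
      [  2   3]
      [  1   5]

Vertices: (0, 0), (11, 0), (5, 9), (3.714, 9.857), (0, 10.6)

Evaluate the objective at each vertex of the feasible region:
  z(0, 0) = 0
  z(11, 0) = 132
  z(5, 9) = 177  ←
  z(3.714, 9.857) = 172.7
  z(0, 10.6) = 137.8
The maximum is at x1 = 5, x2 = 9.

(5, 9)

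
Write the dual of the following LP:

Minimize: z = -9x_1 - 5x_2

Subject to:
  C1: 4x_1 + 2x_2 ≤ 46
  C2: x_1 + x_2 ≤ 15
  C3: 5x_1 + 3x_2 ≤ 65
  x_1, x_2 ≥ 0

Primal min cᵀx s.t. Ax ≤ b, x ≥ 0  →  Dual max −bᵀy s.t. Aᵀy ≥ −c, y ≥ 0.

Maximize: z = -46y1 - 15y2 - 65y3

Subject to:
  4y1 + y2 + 5y3 ≥ 9
  2y1 + y2 + 3y3 ≥ 5
  y1, y2, y3 ≥ 0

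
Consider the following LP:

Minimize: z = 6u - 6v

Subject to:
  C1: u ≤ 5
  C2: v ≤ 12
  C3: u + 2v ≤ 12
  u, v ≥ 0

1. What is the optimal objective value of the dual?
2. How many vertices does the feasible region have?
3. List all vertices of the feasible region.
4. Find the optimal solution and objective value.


1. -36
2. 4
3. (0, 0), (5, 0), (5, 3.5), (0, 6)
4. u = 0, v = 6, z = -36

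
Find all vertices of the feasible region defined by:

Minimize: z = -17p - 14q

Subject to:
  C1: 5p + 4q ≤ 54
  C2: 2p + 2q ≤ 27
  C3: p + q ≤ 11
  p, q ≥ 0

(0, 0), (10.8, 0), (10, 1), (0, 11)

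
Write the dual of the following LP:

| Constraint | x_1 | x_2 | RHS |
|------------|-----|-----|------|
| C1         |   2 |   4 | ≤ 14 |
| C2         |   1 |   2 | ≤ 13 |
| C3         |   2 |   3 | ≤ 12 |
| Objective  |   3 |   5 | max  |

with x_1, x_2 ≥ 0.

Primal max cᵀx s.t. Ax ≤ b, x ≥ 0  →  Dual min bᵀy s.t. Aᵀy ≥ c, y ≥ 0.

Minimize: z = 14y1 + 13y2 + 12y3

Subject to:
  2y1 + y2 + 2y3 ≥ 3
  4y1 + 2y2 + 3y3 ≥ 5
  y1, y2, y3 ≥ 0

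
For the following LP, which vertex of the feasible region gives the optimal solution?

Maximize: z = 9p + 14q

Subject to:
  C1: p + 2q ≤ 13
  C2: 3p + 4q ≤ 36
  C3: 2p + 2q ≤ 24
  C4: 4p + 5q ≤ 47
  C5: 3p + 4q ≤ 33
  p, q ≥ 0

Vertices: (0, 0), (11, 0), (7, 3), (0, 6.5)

Evaluate the objective at each vertex of the feasible region:
  z(0, 0) = 0
  z(11, 0) = 99
  z(7, 3) = 105  ←
  z(0, 6.5) = 91
The maximum is at p = 7, q = 3.

(7, 3)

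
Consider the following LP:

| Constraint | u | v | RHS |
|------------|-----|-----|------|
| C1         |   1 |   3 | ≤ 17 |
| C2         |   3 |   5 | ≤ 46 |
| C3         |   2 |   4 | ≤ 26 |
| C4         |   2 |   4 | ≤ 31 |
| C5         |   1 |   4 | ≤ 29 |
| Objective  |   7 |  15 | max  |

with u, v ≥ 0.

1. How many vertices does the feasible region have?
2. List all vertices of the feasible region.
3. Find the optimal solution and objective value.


1. 4
2. (0, 0), (13, 0), (5, 4), (0, 5.667)
3. u = 5, v = 4, z = 95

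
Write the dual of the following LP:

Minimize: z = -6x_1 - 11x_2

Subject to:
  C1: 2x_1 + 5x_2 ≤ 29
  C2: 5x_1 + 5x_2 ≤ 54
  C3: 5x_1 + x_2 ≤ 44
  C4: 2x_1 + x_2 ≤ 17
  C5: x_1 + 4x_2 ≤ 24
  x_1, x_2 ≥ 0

Primal min cᵀx s.t. Ax ≤ b, x ≥ 0  →  Dual max −bᵀy s.t. Aᵀy ≥ −c, y ≥ 0.

Maximize: z = -29y1 - 54y2 - 44y3 - 17y4 - 24y5

Subject to:
  2y1 + 5y2 + 5y3 + 2y4 + y5 ≥ 6
  5y1 + 5y2 + y3 + y4 + 4y5 ≥ 11
  y1, y2, y3, y4, y5 ≥ 0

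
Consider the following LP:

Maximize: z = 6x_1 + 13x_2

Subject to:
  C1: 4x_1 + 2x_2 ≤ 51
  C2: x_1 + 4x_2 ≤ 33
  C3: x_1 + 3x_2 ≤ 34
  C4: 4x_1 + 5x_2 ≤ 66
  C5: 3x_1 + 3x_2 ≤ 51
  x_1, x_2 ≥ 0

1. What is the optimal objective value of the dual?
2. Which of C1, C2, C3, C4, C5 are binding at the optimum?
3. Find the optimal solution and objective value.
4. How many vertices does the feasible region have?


1. 132
2. C2, C4
3. x_1 = 9, x_2 = 6, z = 132
4. 5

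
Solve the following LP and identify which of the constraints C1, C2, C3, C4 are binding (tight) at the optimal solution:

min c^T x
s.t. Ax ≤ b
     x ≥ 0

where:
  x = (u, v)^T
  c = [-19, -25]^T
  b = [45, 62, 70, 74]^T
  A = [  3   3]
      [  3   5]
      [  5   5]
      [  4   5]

At u = 4, v = 10, compute slack b - a·x for each constraint:
  C1: 45 − 42 = 3  (slack)
  C2: 62 − 62 = 0  (binding)
  C3: 70 − 70 = 0  (binding)
  C4: 74 − 66 = 8  (slack)

Optimal: u = 4, v = 10
Binding: C2, C3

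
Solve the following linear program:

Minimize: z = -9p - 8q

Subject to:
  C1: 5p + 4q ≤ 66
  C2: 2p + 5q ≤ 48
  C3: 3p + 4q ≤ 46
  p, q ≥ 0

Evaluate the objective at each vertex of the feasible region:
  z(0, 0) = 0
  z(13.2, 0) = -118.8
  z(10, 4) = -122  ←
  z(5.429, 7.429) = -108.3
  z(0, 9.6) = -76.8
The minimum is at p = 10, q = 4.

p = 10, q = 4, z = -122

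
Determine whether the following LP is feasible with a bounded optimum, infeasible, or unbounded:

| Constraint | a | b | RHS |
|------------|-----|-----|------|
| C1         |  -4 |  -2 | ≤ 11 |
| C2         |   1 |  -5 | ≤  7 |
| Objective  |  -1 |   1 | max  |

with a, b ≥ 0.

Unbounded (objective can increase without bound)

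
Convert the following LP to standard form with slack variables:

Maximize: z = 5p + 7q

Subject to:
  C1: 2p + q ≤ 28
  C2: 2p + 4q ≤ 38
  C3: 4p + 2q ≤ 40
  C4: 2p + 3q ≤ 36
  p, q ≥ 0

max z = 5p + 7q

s.t.
  2p + q + s1 = 28
  2p + 4q + s2 = 38
  4p + 2q + s3 = 40
  2p + 3q + s4 = 36
  p, q, s1, s2, s3, s4 ≥ 0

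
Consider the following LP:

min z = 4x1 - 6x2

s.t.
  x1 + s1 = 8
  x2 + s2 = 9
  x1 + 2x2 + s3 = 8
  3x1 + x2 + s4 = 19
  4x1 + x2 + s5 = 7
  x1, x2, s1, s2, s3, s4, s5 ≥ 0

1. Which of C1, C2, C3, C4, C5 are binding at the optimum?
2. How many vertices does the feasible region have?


1. C3
2. 4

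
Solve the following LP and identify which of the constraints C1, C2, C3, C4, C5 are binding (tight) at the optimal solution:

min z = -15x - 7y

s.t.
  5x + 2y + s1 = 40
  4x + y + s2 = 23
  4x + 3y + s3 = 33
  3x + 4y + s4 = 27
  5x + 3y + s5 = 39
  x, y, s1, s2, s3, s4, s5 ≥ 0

At x = 5, y = 3, compute slack b - a·x for each constraint:
  C1: 40 − 31 = 9  (slack)
  C2: 23 − 23 = 0  (binding)
  C3: 33 − 29 = 4  (slack)
  C4: 27 − 27 = 0  (binding)
  C5: 39 − 34 = 5  (slack)

Optimal: x = 5, y = 3
Binding: C2, C4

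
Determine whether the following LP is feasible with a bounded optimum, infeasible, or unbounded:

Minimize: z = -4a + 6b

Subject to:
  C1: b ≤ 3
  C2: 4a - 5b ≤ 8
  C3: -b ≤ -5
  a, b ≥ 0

Infeasible (no feasible solution exists)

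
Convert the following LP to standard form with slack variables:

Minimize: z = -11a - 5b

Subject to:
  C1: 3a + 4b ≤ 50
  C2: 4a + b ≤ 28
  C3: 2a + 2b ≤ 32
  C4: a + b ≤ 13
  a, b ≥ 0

min z = -11a - 5b

s.t.
  3a + 4b + s1 = 50
  4a + b + s2 = 28
  2a + 2b + s3 = 32
  a + b + s4 = 13
  a, b, s1, s2, s3, s4 ≥ 0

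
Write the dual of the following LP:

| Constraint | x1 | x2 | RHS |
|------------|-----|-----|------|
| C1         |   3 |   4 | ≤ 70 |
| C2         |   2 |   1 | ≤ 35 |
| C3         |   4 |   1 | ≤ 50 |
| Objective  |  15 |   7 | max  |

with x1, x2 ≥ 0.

Primal max cᵀx s.t. Ax ≤ b, x ≥ 0  →  Dual min bᵀy s.t. Aᵀy ≥ c, y ≥ 0.

Minimize: z = 70y1 + 35y2 + 50y3

Subject to:
  3y1 + 2y2 + 4y3 ≥ 15
  4y1 + y2 + y3 ≥ 7
  y1, y2, y3 ≥ 0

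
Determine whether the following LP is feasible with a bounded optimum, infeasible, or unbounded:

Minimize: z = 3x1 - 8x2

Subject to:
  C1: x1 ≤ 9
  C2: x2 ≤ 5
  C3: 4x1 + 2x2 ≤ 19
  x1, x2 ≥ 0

Feasible with a bounded optimal solution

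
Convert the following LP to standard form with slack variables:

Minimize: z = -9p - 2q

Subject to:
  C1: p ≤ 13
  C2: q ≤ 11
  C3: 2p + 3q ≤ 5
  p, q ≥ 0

min z = -9p - 2q

s.t.
  p + s1 = 13
  q + s2 = 11
  2p + 3q + s3 = 5
  p, q, s1, s2, s3 ≥ 0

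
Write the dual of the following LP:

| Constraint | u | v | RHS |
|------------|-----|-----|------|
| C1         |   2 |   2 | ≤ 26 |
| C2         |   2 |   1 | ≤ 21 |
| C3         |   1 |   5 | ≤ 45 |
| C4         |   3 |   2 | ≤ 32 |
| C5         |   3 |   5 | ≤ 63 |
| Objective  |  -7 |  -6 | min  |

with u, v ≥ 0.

Primal min cᵀx s.t. Ax ≤ b, x ≥ 0  →  Dual max −bᵀy s.t. Aᵀy ≥ −c, y ≥ 0.

Maximize: z = -26y1 - 21y2 - 45y3 - 32y4 - 63y5

Subject to:
  2y1 + 2y2 + y3 + 3y4 + 3y5 ≥ 7
  2y1 + y2 + 5y3 + 2y4 + 5y5 ≥ 6
  y1, y2, y3, y4, y5 ≥ 0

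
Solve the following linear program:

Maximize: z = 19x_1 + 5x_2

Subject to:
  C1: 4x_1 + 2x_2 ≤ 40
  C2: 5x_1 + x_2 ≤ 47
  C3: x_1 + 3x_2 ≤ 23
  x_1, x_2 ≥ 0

Evaluate the objective at each vertex of the feasible region:
  z(0, 0) = 0
  z(9.4, 0) = 178.6
  z(9, 2) = 181  ←
  z(7.4, 5.2) = 166.6
  z(0, 7.667) = 38.33
The maximum is at x_1 = 9, x_2 = 2.

x_1 = 9, x_2 = 2, z = 181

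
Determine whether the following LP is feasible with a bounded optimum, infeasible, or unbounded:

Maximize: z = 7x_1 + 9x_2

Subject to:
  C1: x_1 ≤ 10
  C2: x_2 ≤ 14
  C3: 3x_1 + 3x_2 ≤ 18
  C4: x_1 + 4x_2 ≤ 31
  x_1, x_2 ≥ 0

Feasible with a bounded optimal solution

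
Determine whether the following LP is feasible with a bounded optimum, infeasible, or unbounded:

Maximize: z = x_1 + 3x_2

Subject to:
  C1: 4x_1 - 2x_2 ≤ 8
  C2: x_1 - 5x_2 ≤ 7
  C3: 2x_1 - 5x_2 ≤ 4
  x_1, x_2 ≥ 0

Unbounded (objective can increase without bound)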